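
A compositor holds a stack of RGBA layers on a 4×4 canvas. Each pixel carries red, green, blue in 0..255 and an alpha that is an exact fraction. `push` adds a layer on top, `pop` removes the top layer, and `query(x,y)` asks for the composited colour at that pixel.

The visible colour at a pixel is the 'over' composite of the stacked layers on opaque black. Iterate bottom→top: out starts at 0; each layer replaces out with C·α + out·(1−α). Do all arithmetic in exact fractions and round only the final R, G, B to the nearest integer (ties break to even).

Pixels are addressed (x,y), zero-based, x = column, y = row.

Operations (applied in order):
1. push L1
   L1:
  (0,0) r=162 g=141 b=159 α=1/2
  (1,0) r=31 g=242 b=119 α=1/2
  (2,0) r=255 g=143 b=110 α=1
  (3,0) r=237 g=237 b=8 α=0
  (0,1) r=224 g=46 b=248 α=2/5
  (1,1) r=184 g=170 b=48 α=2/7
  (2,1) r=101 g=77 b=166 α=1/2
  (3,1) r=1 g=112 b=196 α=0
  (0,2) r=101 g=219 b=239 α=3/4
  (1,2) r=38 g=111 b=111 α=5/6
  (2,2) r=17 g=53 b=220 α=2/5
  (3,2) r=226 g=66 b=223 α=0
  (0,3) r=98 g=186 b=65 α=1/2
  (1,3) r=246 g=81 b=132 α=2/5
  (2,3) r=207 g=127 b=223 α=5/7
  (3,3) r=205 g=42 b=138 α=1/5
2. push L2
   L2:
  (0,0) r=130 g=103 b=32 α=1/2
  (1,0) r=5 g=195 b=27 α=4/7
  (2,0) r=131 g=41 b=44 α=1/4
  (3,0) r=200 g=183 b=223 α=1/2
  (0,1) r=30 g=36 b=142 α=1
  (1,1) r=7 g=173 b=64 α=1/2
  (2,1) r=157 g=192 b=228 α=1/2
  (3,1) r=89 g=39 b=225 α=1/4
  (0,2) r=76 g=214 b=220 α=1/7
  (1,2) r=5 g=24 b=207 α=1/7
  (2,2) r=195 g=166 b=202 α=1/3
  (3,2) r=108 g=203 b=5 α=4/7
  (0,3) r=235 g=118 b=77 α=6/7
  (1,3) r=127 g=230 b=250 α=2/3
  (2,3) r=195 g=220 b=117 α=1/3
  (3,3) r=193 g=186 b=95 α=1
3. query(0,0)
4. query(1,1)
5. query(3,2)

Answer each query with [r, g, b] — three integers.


(0,0) stack=L1,L2; from [0,0,0]:
L1 α=1/2: [81, 141/2, 159/2]
L2 α=1/2: [211/2, 347/4, 223/4]
= [106, 87, 56]

(1,1) stack=L1,L2; from [0,0,0]:
+L1 (α=2/7) → [368/7, 340/7, 96/7]
+L2 (α=1/2) → [417/14, 1551/14, 272/7]
→ [30, 111, 39]

query (3,2) [L1,L2] — begin 0,0,0
after L1 α=0: [0, 0, 0]
after L2 α=4/7: [432/7, 116, 20/7]
rounded: [62, 116, 3]


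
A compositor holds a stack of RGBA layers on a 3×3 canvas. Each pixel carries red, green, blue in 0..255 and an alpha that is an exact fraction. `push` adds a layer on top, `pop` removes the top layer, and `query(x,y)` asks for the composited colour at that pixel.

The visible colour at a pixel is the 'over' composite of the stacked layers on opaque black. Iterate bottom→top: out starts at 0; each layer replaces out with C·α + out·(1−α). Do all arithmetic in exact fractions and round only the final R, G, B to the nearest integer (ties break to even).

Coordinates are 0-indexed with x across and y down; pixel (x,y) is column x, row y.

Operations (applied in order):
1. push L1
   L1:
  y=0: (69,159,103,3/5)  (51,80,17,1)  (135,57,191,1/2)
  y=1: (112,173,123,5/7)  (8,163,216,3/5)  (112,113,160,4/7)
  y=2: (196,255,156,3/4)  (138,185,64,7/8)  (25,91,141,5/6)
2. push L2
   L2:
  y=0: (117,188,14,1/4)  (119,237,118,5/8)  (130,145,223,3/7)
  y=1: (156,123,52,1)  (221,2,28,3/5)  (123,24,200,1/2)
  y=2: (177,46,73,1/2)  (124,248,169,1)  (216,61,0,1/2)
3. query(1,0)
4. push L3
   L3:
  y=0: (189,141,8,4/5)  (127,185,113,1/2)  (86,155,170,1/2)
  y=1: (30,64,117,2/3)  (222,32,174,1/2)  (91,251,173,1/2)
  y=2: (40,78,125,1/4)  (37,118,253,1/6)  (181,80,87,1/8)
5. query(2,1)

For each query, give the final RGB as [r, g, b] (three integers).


(1,0) stack=L1,L2; from [0,0,0]:
after L1 α=1: [51, 80, 17]
after L2 α=5/8: [187/2, 1425/8, 641/8]
= [94, 178, 80]

(2,1) stack=L1,L2,L3; from [0,0,0]:
L1 α=4/7: [64, 452/7, 640/7]
L2 α=1/2: [187/2, 310/7, 1020/7]
L3 α=1/2: [369/4, 2067/14, 2231/14]
→ [92, 148, 159]


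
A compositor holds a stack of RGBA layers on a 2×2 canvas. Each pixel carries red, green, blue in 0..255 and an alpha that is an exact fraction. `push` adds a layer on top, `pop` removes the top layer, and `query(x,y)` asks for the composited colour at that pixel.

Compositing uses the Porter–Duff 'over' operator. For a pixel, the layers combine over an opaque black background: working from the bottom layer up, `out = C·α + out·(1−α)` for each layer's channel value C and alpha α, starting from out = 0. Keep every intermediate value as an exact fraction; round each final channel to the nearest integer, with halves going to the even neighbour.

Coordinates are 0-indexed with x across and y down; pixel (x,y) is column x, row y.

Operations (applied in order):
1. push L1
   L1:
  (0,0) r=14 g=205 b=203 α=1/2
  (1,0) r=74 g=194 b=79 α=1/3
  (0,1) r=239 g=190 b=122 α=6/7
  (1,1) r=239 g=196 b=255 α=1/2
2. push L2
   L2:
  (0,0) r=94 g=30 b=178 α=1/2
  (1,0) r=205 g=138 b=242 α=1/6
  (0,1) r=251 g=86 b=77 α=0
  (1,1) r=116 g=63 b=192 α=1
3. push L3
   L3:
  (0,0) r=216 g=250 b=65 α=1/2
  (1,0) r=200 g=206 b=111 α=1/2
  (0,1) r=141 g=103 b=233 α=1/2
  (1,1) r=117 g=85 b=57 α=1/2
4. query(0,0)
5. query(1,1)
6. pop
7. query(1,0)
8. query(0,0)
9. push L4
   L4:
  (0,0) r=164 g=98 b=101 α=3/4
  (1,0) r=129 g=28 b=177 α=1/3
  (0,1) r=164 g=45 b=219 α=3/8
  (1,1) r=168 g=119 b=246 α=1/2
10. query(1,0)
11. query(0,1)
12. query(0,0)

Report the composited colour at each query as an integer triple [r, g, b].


at x=0,y=0 over L1,L2,L3:
L1 α=1/2: [7, 205/2, 203/2]
L2 α=1/2: [101/2, 265/4, 559/4]
L3 α=1/2: [533/4, 1265/8, 819/8]
→ [133, 158, 102]

at x=1,y=1 over L1,L2,L3:
L1 α=1/2: [239/2, 98, 255/2]
L2 α=1: [116, 63, 192]
L3 α=1/2: [233/2, 74, 249/2]
rounded: [116, 74, 124]

at x=1,y=0 over L1,L2:
+L1 (α=1/3) → [74/3, 194/3, 79/3]
+L2 (α=1/6) → [985/18, 692/9, 1121/18]
= [55, 77, 62]

at x=0,y=0 over L1,L2:
L1 α=1/2: [7, 205/2, 203/2]
L2 α=1/2: [101/2, 265/4, 559/4]
→ [50, 66, 140]

query (1,0) [L1,L2,L4] — begin 0,0,0
after L1 α=1/3: [74/3, 194/3, 79/3]
after L2 α=1/6: [985/18, 692/9, 1121/18]
after L4 α=1/3: [2146/27, 1636/27, 2714/27]
→ [79, 61, 101]

at x=0,y=1 over L1,L2,L4:
L1 α=6/7: [1434/7, 1140/7, 732/7]
L2 α=0: [1434/7, 1140/7, 732/7]
L4 α=3/8: [5307/28, 6645/56, 8259/56]
rounded: [190, 119, 147]

(0,0) stack=L1,L2,L4; from [0,0,0]:
after L1 α=1/2: [7, 205/2, 203/2]
after L2 α=1/2: [101/2, 265/4, 559/4]
after L4 α=3/4: [1085/8, 1441/16, 1771/16]
= [136, 90, 111]


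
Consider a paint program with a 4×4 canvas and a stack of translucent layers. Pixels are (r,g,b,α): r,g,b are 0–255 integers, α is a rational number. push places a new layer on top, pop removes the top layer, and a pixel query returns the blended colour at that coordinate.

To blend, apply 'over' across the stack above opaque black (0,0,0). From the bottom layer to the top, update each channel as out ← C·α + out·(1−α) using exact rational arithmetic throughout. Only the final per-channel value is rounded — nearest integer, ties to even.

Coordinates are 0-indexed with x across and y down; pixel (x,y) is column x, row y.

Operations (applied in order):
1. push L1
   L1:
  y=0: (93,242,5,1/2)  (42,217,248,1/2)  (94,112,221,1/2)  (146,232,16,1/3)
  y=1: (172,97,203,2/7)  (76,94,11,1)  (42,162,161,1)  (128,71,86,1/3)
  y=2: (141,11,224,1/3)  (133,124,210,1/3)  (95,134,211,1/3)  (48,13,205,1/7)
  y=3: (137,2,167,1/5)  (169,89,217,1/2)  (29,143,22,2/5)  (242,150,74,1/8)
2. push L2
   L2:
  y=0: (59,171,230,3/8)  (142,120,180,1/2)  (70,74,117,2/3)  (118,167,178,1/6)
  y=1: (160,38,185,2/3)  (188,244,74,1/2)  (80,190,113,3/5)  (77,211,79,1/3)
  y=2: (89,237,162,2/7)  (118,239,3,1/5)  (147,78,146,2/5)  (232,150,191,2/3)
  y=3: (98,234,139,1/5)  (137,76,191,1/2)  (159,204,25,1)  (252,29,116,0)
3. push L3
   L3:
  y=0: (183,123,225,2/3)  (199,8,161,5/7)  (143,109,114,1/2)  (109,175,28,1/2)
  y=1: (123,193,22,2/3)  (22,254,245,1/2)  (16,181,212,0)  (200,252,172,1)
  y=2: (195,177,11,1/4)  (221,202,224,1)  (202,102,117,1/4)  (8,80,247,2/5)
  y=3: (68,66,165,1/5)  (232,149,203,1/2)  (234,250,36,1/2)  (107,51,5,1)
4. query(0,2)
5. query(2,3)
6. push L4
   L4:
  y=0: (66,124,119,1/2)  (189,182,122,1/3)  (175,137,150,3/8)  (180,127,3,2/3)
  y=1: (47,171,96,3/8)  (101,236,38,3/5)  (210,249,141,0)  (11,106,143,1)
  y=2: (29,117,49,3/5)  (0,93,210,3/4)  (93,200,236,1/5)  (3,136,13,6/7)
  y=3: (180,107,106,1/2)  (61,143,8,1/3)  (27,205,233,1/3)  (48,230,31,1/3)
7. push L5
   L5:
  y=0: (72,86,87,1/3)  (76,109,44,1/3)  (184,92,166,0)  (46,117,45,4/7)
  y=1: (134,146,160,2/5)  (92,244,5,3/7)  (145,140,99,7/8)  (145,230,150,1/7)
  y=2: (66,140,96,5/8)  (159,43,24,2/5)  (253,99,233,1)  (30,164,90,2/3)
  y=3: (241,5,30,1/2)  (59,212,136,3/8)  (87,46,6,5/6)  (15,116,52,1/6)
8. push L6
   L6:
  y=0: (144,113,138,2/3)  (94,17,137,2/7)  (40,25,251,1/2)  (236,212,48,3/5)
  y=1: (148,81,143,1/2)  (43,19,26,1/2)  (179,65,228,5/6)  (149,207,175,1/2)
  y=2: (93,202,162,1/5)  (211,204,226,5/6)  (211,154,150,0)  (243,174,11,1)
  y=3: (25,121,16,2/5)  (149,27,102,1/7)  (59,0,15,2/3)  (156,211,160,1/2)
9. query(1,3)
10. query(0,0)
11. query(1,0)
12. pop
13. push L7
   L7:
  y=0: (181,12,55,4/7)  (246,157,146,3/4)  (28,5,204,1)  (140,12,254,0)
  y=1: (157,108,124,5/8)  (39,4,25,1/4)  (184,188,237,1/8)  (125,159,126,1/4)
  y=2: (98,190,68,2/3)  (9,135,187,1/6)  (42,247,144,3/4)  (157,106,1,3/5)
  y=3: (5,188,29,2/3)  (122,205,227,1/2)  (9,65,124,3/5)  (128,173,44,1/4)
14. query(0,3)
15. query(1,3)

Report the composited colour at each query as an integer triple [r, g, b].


at x=0,y=2 over L1,L2,L3:
+L1 (α=1/3) → [47, 11/3, 224/3]
+L2 (α=2/7) → [59, 211/3, 2092/21]
+L3 (α=1/4) → [93, 97, 2169/28]
rounded: [93, 97, 77]

query (2,3) [L1,L2,L3] — begin 0,0,0
L1 α=2/5: [58/5, 286/5, 44/5]
L2 α=1: [159, 204, 25]
L3 α=1/2: [393/2, 227, 61/2]
→ [196, 227, 30]

(1,3) stack=L1,L2,L3,L4,L5,L6; from [0,0,0]:
+L1 (α=1/2) → [169/2, 89/2, 217/2]
+L2 (α=1/2) → [443/4, 241/4, 599/4]
+L3 (α=1/2) → [1371/8, 837/8, 1411/8]
+L4 (α=1/3) → [1615/12, 1409/12, 481/4]
+L5 (α=3/8) → [10199/96, 14677/96, 4037/32]
+L6 (α=1/7) → [12583/112, 15109/112, 13743/112]
= [112, 135, 123]

(0,0) stack=L1,L2,L3,L4,L5,L6; from [0,0,0]:
L1 α=1/2: [93/2, 121, 5/2]
L2 α=3/8: [819/16, 559/4, 1405/16]
L3 α=2/3: [2225/16, 1543/12, 8605/48]
L4 α=1/2: [3281/32, 3031/24, 14317/96]
L5 α=1/3: [4433/48, 4063/36, 18493/144]
L6 α=2/3: [18257/144, 12199/108, 58237/432]
rounded: [127, 113, 135]

(1,0) stack=L1,L2,L3,L4,L5,L6; from [0,0,0]:
+L1 (α=1/2) → [21, 217/2, 124]
+L2 (α=1/2) → [163/2, 457/4, 152]
+L3 (α=5/7) → [1158/7, 537/14, 1109/7]
+L4 (α=1/3) → [1213/7, 1811/21, 1024/7]
+L5 (α=1/3) → [986/7, 5911/63, 2356/21]
+L6 (α=2/7) → [6246/49, 31697/441, 17534/147]
→ [127, 72, 119]

query (0,3) [L1,L2,L3,L4,L5,L7] — begin 0,0,0
+L1 (α=1/5) → [137/5, 2/5, 167/5]
+L2 (α=1/5) → [1038/25, 1178/25, 1363/25]
+L3 (α=1/5) → [5852/125, 6362/125, 9577/125]
+L4 (α=1/2) → [14176/125, 19737/250, 22827/250]
+L5 (α=1/2) → [44301/250, 20987/500, 30327/500]
+L7 (α=2/3) → [46801/750, 208987/1500, 59327/1500]
→ [62, 139, 40]

(1,3) stack=L1,L2,L3,L4,L5,L7; from [0,0,0]:
+L1 (α=1/2) → [169/2, 89/2, 217/2]
+L2 (α=1/2) → [443/4, 241/4, 599/4]
+L3 (α=1/2) → [1371/8, 837/8, 1411/8]
+L4 (α=1/3) → [1615/12, 1409/12, 481/4]
+L5 (α=3/8) → [10199/96, 14677/96, 4037/32]
+L7 (α=1/2) → [21911/192, 34357/192, 11301/64]
= [114, 179, 177]


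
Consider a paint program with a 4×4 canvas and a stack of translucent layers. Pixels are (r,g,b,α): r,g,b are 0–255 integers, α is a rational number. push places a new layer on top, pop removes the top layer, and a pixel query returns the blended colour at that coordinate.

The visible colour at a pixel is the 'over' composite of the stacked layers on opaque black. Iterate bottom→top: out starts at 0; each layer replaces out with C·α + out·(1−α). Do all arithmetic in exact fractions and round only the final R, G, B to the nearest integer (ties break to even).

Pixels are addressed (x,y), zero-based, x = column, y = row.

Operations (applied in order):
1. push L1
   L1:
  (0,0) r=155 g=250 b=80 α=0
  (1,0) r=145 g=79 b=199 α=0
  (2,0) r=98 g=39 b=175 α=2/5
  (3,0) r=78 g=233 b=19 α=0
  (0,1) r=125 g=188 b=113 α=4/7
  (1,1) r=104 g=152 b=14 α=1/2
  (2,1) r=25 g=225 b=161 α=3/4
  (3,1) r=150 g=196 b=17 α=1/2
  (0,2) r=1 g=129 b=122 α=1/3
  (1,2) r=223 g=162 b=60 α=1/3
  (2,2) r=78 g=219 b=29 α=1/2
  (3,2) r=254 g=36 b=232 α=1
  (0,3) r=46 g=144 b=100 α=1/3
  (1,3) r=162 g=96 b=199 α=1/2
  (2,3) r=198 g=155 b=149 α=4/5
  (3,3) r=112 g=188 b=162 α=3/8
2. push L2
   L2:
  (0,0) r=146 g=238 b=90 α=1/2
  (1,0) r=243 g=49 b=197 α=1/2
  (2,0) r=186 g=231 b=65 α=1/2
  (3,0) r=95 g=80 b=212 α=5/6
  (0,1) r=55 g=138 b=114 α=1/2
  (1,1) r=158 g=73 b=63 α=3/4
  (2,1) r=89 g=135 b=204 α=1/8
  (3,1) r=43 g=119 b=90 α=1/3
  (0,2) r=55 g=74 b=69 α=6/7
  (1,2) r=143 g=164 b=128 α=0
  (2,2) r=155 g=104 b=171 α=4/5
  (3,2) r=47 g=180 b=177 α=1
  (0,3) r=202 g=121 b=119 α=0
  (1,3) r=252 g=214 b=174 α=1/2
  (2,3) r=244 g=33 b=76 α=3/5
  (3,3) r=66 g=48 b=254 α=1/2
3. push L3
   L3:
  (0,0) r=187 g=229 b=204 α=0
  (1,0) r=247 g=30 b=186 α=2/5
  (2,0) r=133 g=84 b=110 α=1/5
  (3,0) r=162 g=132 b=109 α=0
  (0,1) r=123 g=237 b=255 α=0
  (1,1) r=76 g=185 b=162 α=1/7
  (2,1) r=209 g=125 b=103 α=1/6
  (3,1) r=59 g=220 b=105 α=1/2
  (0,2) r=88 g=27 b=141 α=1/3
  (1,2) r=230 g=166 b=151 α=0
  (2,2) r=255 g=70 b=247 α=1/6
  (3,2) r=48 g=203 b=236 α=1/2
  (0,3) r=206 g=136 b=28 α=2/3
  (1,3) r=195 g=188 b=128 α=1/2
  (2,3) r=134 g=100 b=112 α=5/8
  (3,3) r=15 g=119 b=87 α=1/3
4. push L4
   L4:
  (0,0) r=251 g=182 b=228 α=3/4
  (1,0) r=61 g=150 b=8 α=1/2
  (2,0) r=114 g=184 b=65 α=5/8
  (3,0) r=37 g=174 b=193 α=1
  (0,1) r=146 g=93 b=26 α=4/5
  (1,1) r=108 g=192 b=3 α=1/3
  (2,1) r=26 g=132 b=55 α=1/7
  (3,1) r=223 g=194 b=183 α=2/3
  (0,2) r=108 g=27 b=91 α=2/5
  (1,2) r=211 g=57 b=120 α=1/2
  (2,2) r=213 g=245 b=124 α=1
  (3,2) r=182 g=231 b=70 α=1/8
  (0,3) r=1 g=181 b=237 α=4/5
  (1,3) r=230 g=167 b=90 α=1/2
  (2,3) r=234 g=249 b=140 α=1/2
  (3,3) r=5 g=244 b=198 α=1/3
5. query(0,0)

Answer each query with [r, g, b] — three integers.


at x=0,y=0 over L1,L2,L3,L4:
+L1 (α=0) → [0, 0, 0]
+L2 (α=1/2) → [73, 119, 45]
+L3 (α=0) → [73, 119, 45]
+L4 (α=3/4) → [413/2, 665/4, 729/4]
= [206, 166, 182]


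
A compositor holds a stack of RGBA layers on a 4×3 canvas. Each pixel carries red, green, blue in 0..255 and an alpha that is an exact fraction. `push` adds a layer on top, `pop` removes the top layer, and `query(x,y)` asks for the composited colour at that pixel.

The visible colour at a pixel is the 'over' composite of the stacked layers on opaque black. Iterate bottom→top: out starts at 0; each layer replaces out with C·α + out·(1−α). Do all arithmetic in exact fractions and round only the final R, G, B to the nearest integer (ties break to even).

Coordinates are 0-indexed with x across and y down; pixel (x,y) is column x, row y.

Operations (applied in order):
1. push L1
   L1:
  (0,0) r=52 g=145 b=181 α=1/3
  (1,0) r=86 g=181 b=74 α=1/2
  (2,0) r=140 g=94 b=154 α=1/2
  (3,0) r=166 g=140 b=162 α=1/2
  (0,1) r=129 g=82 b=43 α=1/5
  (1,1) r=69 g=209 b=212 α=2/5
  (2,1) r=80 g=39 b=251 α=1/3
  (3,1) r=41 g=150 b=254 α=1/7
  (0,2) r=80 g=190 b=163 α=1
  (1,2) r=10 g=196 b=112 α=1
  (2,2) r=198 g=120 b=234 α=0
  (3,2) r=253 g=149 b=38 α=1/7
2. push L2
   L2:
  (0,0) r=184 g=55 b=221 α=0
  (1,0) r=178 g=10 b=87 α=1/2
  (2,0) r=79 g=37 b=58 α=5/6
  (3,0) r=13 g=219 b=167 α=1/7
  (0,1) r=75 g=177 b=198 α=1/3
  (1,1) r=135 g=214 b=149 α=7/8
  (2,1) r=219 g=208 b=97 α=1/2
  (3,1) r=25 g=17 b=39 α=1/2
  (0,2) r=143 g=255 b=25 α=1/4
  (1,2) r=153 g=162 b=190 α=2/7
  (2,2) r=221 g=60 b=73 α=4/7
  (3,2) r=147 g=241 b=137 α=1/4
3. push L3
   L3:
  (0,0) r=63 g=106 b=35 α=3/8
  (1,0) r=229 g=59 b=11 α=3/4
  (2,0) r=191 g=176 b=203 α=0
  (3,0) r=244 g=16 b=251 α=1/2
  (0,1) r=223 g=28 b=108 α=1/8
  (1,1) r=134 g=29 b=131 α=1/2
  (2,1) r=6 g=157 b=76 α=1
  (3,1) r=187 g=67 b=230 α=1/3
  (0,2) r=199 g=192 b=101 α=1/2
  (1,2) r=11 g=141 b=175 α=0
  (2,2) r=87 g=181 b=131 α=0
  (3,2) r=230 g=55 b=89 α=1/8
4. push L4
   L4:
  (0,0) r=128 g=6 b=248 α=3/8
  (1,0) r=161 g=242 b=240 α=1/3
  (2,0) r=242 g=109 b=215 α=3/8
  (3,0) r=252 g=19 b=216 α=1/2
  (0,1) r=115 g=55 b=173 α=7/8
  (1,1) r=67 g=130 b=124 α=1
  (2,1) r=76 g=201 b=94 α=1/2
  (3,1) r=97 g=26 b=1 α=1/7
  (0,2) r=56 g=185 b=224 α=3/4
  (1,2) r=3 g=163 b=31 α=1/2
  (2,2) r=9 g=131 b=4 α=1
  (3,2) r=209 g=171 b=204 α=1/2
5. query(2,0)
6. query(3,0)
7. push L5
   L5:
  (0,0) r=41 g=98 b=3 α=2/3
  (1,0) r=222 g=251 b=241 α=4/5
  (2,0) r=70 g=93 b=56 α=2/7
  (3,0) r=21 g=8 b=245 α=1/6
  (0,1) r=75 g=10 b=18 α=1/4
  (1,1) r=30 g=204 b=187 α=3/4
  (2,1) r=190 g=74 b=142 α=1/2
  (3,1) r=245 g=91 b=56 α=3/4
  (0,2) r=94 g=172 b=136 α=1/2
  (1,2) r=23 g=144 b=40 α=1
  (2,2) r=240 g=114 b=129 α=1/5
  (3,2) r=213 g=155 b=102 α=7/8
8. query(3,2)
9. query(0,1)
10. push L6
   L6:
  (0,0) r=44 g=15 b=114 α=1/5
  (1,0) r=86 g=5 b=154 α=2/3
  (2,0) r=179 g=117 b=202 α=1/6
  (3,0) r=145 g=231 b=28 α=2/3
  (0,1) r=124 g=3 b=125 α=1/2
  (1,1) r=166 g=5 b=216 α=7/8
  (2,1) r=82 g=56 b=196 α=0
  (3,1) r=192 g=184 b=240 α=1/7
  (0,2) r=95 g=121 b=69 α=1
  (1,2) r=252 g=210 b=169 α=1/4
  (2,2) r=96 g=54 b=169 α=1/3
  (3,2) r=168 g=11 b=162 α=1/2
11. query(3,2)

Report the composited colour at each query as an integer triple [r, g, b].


at x=2,y=0 over L1,L2,L3,L4:
+L1 (α=1/2) → [70, 47, 77]
+L2 (α=5/6) → [155/2, 116/3, 367/6]
+L3 (α=0) → [155/2, 116/3, 367/6]
+L4 (α=3/8) → [2227/16, 1561/24, 5705/48]
rounded: [139, 65, 119]

at x=3,y=0 over L1,L2,L3,L4:
+L1 (α=1/2) → [83, 70, 81]
+L2 (α=1/7) → [73, 639/7, 653/7]
+L3 (α=1/2) → [317/2, 751/14, 1205/7]
+L4 (α=1/2) → [821/4, 1017/28, 2717/14]
= [205, 36, 194]

(3,2) stack=L1,L2,L3,L4,L5; from [0,0,0]:
after L1 α=1/7: [253/7, 149/7, 38/7]
after L2 α=1/4: [447/7, 1067/14, 1073/28]
after L3 α=1/8: [677/8, 1177/16, 1429/32]
after L4 α=1/2: [2349/16, 3913/32, 7957/64]
after L5 α=7/8: [26205/128, 38633/256, 53653/512]
→ [205, 151, 105]

(0,1) stack=L1,L2,L3,L4,L5; from [0,0,0]:
+L1 (α=1/5) → [129/5, 82/5, 43/5]
+L2 (α=1/3) → [211/5, 1049/15, 1076/15]
+L3 (α=1/8) → [324/5, 7763/120, 1144/15]
+L4 (α=7/8) → [4349/40, 53963/960, 19309/120]
+L5 (α=1/4) → [16047/160, 57163/1280, 20029/160]
rounded: [100, 45, 125]

at x=3,y=2 over L1,L2,L3,L4,L5,L6:
L1 α=1/7: [253/7, 149/7, 38/7]
L2 α=1/4: [447/7, 1067/14, 1073/28]
L3 α=1/8: [677/8, 1177/16, 1429/32]
L4 α=1/2: [2349/16, 3913/32, 7957/64]
L5 α=7/8: [26205/128, 38633/256, 53653/512]
L6 α=1/2: [47709/256, 41449/512, 136597/1024]
→ [186, 81, 133]


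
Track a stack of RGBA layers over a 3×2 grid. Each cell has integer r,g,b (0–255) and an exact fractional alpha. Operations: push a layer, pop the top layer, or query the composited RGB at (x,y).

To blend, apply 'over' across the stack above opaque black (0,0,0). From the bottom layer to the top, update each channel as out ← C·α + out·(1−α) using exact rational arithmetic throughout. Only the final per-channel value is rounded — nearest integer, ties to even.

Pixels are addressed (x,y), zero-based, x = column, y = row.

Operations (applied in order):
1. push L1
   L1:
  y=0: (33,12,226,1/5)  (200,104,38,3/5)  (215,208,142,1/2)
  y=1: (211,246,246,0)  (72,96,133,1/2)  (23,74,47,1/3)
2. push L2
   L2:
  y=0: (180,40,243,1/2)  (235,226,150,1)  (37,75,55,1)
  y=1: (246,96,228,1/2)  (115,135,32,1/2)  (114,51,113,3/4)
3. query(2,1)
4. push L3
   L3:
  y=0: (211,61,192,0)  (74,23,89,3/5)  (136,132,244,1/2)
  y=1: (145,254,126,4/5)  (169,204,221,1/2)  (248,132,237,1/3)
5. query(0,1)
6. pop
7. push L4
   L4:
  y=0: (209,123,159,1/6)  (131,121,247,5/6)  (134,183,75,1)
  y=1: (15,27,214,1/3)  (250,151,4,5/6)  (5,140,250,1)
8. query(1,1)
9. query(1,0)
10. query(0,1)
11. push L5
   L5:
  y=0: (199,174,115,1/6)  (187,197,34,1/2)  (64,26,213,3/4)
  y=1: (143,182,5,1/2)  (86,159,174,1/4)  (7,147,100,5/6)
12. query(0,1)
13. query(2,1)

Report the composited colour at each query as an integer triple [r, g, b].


at x=2,y=1 over L1,L2:
L1 α=1/3: [23/3, 74/3, 47/3]
L2 α=3/4: [1049/12, 533/12, 266/3]
= [87, 44, 89]

(0,1) stack=L1,L2,L3; from [0,0,0]:
after L1 α=0: [0, 0, 0]
after L2 α=1/2: [123, 48, 114]
after L3 α=4/5: [703/5, 1064/5, 618/5]
= [141, 213, 124]

query (1,1) [L1,L2,L4] — begin 0,0,0
+L1 (α=1/2) → [36, 48, 133/2]
+L2 (α=1/2) → [151/2, 183/2, 197/4]
+L4 (α=5/6) → [2651/12, 1693/12, 277/24]
= [221, 141, 12]

at x=1,y=0 over L1,L2,L4:
L1 α=3/5: [120, 312/5, 114/5]
L2 α=1: [235, 226, 150]
L4 α=5/6: [445/3, 277/2, 1385/6]
→ [148, 138, 231]

(0,1) stack=L1,L2,L4; from [0,0,0]:
+L1 (α=0) → [0, 0, 0]
+L2 (α=1/2) → [123, 48, 114]
+L4 (α=1/3) → [87, 41, 442/3]
→ [87, 41, 147]

(0,1) stack=L1,L2,L4,L5; from [0,0,0]:
L1 α=0: [0, 0, 0]
L2 α=1/2: [123, 48, 114]
L4 α=1/3: [87, 41, 442/3]
L5 α=1/2: [115, 223/2, 457/6]
→ [115, 112, 76]

(2,1) stack=L1,L2,L4,L5; from [0,0,0]:
+L1 (α=1/3) → [23/3, 74/3, 47/3]
+L2 (α=3/4) → [1049/12, 533/12, 266/3]
+L4 (α=1) → [5, 140, 250]
+L5 (α=5/6) → [20/3, 875/6, 125]
→ [7, 146, 125]


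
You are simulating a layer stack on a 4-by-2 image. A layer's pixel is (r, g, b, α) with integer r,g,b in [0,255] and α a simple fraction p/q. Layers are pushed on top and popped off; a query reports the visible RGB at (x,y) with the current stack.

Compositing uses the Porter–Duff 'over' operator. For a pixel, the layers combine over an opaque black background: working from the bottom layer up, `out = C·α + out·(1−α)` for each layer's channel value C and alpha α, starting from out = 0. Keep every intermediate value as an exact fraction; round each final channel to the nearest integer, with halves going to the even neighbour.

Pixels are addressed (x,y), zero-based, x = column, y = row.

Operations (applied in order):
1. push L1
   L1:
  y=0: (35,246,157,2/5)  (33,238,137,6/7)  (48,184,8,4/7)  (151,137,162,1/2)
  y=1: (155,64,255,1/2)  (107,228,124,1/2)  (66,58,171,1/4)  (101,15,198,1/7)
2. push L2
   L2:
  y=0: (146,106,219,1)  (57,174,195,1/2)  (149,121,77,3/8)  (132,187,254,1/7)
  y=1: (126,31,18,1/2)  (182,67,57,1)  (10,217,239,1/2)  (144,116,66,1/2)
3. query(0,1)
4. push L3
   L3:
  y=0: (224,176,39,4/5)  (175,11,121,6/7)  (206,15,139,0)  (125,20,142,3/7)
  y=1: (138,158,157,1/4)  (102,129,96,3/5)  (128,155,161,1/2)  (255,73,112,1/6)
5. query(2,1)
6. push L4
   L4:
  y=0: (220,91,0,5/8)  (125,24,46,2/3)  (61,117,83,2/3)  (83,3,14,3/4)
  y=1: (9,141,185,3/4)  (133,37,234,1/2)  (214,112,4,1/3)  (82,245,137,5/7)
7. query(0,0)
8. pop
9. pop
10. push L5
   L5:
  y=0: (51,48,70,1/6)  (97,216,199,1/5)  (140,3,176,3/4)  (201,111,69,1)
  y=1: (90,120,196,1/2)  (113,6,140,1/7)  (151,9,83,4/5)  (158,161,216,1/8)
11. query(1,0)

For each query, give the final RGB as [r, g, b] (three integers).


(0,1) stack=L1,L2; from [0,0,0]:
+L1 (α=1/2) → [155/2, 32, 255/2]
+L2 (α=1/2) → [407/4, 63/2, 291/4]
rounded: [102, 32, 73]

(2,1) stack=L1,L2,L3; from [0,0,0]:
after L1 α=1/4: [33/2, 29/2, 171/4]
after L2 α=1/2: [53/4, 463/4, 1127/8]
after L3 α=1/2: [565/8, 1083/8, 2415/16]
rounded: [71, 135, 151]

at x=0,y=0 over L1,L2,L3,L4:
after L1 α=2/5: [14, 492/5, 314/5]
after L2 α=1: [146, 106, 219]
after L3 α=4/5: [1042/5, 162, 75]
after L4 α=5/8: [4313/20, 941/8, 225/8]
→ [216, 118, 28]

query (1,0) [L1,L2,L5] — begin 0,0,0
+L1 (α=6/7) → [198/7, 204, 822/7]
+L2 (α=1/2) → [597/14, 189, 2187/14]
+L5 (α=1/5) → [1873/35, 972/5, 5767/35]
rounded: [54, 194, 165]


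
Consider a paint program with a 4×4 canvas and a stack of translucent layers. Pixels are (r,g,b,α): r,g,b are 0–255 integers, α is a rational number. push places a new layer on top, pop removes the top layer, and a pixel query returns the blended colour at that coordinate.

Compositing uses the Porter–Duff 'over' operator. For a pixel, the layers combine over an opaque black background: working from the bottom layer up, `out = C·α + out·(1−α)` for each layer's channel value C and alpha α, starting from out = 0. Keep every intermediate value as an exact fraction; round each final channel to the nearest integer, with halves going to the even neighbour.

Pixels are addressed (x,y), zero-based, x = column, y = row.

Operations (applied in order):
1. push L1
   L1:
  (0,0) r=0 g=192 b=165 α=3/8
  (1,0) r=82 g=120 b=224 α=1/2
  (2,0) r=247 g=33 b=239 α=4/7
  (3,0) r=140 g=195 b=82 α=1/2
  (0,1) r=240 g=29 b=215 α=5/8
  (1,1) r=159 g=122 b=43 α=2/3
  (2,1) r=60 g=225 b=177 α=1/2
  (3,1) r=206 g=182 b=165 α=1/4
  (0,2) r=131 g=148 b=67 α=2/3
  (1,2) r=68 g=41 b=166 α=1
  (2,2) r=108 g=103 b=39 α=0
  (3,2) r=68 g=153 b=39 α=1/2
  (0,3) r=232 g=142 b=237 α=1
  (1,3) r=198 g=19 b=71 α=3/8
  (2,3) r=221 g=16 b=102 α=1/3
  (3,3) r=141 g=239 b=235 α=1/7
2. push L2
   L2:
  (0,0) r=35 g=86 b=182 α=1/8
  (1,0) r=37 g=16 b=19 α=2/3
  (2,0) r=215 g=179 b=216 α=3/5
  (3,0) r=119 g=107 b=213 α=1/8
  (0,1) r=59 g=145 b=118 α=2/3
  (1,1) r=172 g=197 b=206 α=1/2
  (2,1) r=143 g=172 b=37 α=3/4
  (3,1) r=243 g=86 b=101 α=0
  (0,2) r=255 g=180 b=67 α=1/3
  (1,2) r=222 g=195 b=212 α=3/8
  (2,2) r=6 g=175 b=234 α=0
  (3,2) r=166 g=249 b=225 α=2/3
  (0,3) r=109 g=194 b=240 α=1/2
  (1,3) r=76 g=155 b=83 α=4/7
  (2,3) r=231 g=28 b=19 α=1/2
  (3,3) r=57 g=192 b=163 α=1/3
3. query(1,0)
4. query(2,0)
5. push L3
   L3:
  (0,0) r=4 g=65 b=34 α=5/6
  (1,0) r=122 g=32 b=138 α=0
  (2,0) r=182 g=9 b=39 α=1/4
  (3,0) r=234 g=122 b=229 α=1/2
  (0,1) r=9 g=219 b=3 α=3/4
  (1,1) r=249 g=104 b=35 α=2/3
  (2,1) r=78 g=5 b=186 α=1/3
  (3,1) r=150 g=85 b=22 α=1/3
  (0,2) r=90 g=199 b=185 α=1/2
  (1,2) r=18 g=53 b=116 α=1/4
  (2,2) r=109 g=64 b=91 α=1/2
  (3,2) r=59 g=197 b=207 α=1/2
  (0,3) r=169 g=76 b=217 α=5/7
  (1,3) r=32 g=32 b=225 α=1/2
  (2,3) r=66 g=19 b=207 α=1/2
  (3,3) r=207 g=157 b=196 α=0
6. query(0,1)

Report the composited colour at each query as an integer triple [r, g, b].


query (1,0) [L1,L2] — begin 0,0,0
+L1 (α=1/2) → [41, 60, 112]
+L2 (α=2/3) → [115/3, 92/3, 50]
rounded: [38, 31, 50]

at x=2,y=0 over L1,L2:
+L1 (α=4/7) → [988/7, 132/7, 956/7]
+L2 (α=3/5) → [6491/35, 4023/35, 6448/35]
= [185, 115, 184]

query (0,1) [L1,L2,L3] — begin 0,0,0
+L1 (α=5/8) → [150, 145/8, 1075/8]
+L2 (α=2/3) → [268/3, 2465/24, 2963/24]
+L3 (α=3/4) → [349/12, 18233/96, 3179/96]
= [29, 190, 33]


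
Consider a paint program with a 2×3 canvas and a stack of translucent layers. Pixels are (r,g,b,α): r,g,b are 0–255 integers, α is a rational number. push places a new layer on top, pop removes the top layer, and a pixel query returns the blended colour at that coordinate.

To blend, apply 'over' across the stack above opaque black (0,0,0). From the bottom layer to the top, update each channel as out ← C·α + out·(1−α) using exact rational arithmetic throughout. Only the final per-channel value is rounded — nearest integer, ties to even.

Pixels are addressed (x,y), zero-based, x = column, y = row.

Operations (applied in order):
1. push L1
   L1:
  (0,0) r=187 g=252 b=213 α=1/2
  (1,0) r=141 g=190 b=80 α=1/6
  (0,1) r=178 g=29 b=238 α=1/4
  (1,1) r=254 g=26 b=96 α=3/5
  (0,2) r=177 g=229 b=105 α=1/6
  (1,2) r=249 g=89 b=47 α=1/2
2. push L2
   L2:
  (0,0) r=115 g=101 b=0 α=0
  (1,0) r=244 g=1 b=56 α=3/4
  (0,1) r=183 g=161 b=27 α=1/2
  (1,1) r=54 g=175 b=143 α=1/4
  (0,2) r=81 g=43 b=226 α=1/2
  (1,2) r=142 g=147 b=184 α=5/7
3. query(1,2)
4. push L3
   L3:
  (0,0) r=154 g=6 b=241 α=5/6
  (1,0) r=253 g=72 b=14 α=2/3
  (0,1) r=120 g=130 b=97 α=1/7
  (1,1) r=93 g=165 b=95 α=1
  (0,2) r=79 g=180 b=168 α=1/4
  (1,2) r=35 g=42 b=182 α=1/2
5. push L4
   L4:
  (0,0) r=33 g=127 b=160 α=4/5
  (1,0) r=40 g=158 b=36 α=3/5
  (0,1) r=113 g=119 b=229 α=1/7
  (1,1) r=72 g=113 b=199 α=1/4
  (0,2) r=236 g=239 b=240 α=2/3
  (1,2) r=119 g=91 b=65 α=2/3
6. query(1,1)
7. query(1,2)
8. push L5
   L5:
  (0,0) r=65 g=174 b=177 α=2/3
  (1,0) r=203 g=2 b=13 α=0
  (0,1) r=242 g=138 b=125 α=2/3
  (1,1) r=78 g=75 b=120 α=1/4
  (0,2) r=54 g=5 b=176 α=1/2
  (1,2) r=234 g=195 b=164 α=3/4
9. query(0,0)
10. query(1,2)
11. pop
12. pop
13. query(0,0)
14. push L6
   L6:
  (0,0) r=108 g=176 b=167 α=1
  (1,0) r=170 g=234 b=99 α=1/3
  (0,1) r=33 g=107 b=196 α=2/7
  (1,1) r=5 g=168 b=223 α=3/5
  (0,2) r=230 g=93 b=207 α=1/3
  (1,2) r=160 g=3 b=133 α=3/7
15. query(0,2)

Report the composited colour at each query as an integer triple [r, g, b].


query (1,2) [L1,L2] — begin 0,0,0
+L1 (α=1/2) → [249/2, 89/2, 47/2]
+L2 (α=5/7) → [137, 824/7, 967/7]
→ [137, 118, 138]

at x=1,y=1 over L1,L2,L3,L4:
after L1 α=3/5: [762/5, 78/5, 288/5]
after L2 α=1/4: [639/5, 1109/20, 1579/20]
after L3 α=1: [93, 165, 95]
after L4 α=1/4: [351/4, 152, 121]
→ [88, 152, 121]

query (1,2) [L1,L2,L3,L4] — begin 0,0,0
after L1 α=1/2: [249/2, 89/2, 47/2]
after L2 α=5/7: [137, 824/7, 967/7]
after L3 α=1/2: [86, 559/7, 2241/14]
after L4 α=2/3: [108, 611/7, 4061/42]
→ [108, 87, 97]

at x=0,y=0 over L1,L2,L3,L4,L5:
L1 α=1/2: [187/2, 126, 213/2]
L2 α=0: [187/2, 126, 213/2]
L3 α=5/6: [1727/12, 26, 2623/12]
L4 α=4/5: [3311/60, 534/5, 10303/60]
L5 α=2/3: [11111/180, 758/5, 31543/180]
rounded: [62, 152, 175]

at x=1,y=2 over L1,L2,L3,L4,L5:
+L1 (α=1/2) → [249/2, 89/2, 47/2]
+L2 (α=5/7) → [137, 824/7, 967/7]
+L3 (α=1/2) → [86, 559/7, 2241/14]
+L4 (α=2/3) → [108, 611/7, 4061/42]
+L5 (α=3/4) → [405/2, 2353/14, 24725/168]
→ [202, 168, 147]

(0,0) stack=L1,L2,L3; from [0,0,0]:
+L1 (α=1/2) → [187/2, 126, 213/2]
+L2 (α=0) → [187/2, 126, 213/2]
+L3 (α=5/6) → [1727/12, 26, 2623/12]
→ [144, 26, 219]

query (0,2) [L1,L2,L3,L6] — begin 0,0,0
+L1 (α=1/6) → [59/2, 229/6, 35/2]
+L2 (α=1/2) → [221/4, 487/12, 487/4]
+L3 (α=1/4) → [979/16, 1207/16, 2133/16]
+L6 (α=1/3) → [2819/24, 1951/24, 1263/8]
rounded: [117, 81, 158]


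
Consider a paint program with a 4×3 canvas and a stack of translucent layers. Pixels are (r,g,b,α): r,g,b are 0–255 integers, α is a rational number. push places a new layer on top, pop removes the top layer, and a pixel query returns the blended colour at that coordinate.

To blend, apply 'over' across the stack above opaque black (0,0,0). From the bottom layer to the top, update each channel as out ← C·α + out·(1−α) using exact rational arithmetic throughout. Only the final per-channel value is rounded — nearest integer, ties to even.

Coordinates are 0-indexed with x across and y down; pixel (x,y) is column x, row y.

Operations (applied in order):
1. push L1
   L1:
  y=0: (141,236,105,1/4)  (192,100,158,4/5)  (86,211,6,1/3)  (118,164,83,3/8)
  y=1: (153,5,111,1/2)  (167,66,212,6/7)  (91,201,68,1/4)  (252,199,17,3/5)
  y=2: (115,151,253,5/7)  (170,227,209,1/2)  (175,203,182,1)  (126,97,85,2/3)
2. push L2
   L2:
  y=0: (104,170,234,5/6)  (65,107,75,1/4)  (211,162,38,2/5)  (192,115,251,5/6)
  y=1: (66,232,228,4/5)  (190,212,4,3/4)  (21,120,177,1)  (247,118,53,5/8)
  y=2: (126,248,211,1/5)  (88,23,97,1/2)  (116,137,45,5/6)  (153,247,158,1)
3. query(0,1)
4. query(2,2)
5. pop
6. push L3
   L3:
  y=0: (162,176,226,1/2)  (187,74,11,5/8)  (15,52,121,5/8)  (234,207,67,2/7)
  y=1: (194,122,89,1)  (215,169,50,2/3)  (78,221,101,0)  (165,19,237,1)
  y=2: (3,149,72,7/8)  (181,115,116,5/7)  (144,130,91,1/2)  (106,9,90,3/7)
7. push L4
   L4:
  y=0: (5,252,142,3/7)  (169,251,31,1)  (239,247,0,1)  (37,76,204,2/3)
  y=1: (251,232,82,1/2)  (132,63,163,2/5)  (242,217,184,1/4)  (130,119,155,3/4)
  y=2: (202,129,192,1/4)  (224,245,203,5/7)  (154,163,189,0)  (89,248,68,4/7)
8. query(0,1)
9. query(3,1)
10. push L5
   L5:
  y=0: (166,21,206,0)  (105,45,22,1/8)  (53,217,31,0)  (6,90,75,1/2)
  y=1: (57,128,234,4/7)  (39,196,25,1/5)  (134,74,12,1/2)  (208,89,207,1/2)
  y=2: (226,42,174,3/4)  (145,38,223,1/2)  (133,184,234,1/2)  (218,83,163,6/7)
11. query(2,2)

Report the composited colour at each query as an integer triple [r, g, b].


query (0,1) [L1,L2] — begin 0,0,0
L1 α=1/2: [153/2, 5/2, 111/2]
L2 α=4/5: [681/10, 1861/10, 387/2]
→ [68, 186, 194]

at x=2,y=2 over L1,L2:
+L1 (α=1) → [175, 203, 182]
+L2 (α=5/6) → [755/6, 148, 407/6]
rounded: [126, 148, 68]

query (0,1) [L1,L3,L4] — begin 0,0,0
L1 α=1/2: [153/2, 5/2, 111/2]
L3 α=1: [194, 122, 89]
L4 α=1/2: [445/2, 177, 171/2]
→ [222, 177, 86]

at x=3,y=1 over L1,L3,L4:
L1 α=3/5: [756/5, 597/5, 51/5]
L3 α=1: [165, 19, 237]
L4 α=3/4: [555/4, 94, 351/2]
rounded: [139, 94, 176]

at x=2,y=2 over L1,L3,L4,L5:
after L1 α=1: [175, 203, 182]
after L3 α=1/2: [319/2, 333/2, 273/2]
after L4 α=0: [319/2, 333/2, 273/2]
after L5 α=1/2: [585/4, 701/4, 741/4]
→ [146, 175, 185]


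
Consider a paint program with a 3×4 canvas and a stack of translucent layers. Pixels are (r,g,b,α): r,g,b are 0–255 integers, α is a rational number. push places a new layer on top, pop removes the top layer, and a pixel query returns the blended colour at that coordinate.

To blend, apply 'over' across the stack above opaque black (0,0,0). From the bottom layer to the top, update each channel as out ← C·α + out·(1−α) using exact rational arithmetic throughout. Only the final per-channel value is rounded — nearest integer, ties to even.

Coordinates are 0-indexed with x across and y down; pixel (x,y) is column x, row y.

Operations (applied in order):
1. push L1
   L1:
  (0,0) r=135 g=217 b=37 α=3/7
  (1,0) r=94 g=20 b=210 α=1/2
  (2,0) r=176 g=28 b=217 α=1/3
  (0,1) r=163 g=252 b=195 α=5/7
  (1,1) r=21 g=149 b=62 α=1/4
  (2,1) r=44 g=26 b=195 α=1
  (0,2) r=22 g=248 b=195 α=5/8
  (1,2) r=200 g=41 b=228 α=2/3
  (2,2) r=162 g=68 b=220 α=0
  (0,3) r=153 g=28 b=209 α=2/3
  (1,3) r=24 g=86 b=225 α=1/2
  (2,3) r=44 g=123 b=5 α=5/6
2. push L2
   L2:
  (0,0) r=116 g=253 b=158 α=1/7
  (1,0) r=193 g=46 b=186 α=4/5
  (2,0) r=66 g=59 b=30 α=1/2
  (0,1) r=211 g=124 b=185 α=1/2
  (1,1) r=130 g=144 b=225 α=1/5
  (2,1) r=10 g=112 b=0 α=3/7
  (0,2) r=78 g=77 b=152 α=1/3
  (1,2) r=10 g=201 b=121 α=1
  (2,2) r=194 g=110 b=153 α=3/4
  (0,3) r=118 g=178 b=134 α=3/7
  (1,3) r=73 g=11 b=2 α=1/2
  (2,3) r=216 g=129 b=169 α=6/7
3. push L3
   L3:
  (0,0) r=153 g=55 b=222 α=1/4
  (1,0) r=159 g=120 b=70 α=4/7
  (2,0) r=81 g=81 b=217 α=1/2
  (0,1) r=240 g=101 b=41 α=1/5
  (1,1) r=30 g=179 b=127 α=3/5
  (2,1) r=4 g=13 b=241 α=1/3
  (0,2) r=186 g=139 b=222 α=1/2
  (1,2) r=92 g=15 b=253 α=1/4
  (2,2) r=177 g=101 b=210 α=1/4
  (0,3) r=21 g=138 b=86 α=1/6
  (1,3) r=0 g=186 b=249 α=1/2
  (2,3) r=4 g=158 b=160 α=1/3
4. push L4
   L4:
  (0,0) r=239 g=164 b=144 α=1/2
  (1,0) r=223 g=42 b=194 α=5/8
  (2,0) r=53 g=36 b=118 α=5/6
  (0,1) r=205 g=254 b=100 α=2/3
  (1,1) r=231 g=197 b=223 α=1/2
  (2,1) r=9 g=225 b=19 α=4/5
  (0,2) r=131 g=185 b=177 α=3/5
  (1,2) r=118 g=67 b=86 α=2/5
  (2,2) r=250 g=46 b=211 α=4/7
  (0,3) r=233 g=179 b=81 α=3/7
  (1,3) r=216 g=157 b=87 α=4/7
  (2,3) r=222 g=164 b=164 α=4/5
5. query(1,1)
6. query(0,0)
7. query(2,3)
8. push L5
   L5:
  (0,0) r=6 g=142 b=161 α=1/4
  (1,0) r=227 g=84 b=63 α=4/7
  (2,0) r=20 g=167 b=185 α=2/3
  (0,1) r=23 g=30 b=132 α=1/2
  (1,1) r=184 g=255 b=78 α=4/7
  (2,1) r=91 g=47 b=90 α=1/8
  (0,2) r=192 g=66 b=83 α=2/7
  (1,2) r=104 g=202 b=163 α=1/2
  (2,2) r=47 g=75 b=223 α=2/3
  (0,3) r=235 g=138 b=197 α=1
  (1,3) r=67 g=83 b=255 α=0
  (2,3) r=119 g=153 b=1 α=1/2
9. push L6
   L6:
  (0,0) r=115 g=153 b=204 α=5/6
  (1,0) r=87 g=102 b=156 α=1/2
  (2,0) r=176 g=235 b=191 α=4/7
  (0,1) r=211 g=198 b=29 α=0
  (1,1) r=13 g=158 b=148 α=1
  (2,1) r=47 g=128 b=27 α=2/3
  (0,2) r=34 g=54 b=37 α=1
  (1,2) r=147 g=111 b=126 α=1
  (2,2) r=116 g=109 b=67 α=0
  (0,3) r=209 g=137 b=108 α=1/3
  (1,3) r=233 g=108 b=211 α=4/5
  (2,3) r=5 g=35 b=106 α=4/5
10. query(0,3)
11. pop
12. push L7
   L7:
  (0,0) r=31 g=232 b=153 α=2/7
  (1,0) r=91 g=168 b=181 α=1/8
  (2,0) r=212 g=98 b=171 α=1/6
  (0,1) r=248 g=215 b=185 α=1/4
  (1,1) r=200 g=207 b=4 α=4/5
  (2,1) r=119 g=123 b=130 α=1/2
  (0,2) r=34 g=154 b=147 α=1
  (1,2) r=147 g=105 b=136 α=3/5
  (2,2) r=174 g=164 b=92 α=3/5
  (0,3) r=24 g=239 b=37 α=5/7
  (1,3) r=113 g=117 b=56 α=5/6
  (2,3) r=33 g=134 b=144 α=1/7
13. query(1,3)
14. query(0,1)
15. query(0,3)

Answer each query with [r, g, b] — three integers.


(1,1) stack=L1,L2,L3,L4; from [0,0,0]:
after L1 α=1/4: [21/4, 149/4, 31/2]
after L2 α=1/5: [151/5, 293/5, 287/5]
after L3 α=3/5: [752/25, 3271/25, 2479/25]
after L4 α=1/2: [6527/50, 4098/25, 4027/25]
→ [131, 164, 161]

at x=0,y=0 over L1,L2,L3,L4:
+L1 (α=3/7) → [405/7, 93, 111/7]
+L2 (α=1/7) → [3242/49, 811/7, 1772/49]
+L3 (α=1/4) → [17223/196, 1409/14, 8097/98]
+L4 (α=1/2) → [64067/392, 3705/28, 22209/196]
rounded: [163, 132, 113]

at x=2,y=3 over L1,L2,L3,L4:
L1 α=5/6: [110/3, 205/2, 25/6]
L2 α=6/7: [3998/21, 1753/14, 6109/42]
L3 α=1/3: [8080/63, 953/7, 9469/63]
L4 α=4/5: [64024/315, 1109/7, 50797/315]
= [203, 158, 161]

(0,3) stack=L1,L2,L3,L4,L5,L6; from [0,0,0]:
L1 α=2/3: [102, 56/3, 418/3]
L2 α=3/7: [762/7, 1826/21, 2878/21]
L3 α=1/6: [1319/14, 6014/63, 8098/63]
L4 α=3/7: [7531/49, 57887/441, 47701/441]
L5 α=1: [235, 138, 197]
L6 α=1/3: [679/3, 413/3, 502/3]
= [226, 138, 167]

(1,3) stack=L1,L2,L3,L4,L5,L7; from [0,0,0]:
L1 α=1/2: [12, 43, 225/2]
L2 α=1/2: [85/2, 27, 229/4]
L3 α=1/2: [85/4, 213/2, 1225/8]
L4 α=4/7: [3711/28, 1895/14, 6459/56]
L5 α=0: [3711/28, 1895/14, 6459/56]
L7 α=5/6: [19531/168, 10085/84, 22139/336]
→ [116, 120, 66]

at x=0,y=1 over L1,L2,L3,L4,L5,L7:
+L1 (α=5/7) → [815/7, 180, 975/7]
+L2 (α=1/2) → [1146/7, 152, 1135/7]
+L3 (α=1/5) → [6264/35, 709/5, 4827/35]
+L4 (α=2/3) → [20614/105, 1083/5, 11827/105]
+L5 (α=1/2) → [23029/210, 1233/10, 25687/210]
+L7 (α=1/4) → [40389/280, 5849/40, 38637/280]
→ [144, 146, 138]

query (0,3) [L1,L2,L3,L4,L5,L7] — begin 0,0,0
+L1 (α=2/3) → [102, 56/3, 418/3]
+L2 (α=3/7) → [762/7, 1826/21, 2878/21]
+L3 (α=1/6) → [1319/14, 6014/63, 8098/63]
+L4 (α=3/7) → [7531/49, 57887/441, 47701/441]
+L5 (α=1) → [235, 138, 197]
+L7 (α=5/7) → [590/7, 1471/7, 579/7]
= [84, 210, 83]


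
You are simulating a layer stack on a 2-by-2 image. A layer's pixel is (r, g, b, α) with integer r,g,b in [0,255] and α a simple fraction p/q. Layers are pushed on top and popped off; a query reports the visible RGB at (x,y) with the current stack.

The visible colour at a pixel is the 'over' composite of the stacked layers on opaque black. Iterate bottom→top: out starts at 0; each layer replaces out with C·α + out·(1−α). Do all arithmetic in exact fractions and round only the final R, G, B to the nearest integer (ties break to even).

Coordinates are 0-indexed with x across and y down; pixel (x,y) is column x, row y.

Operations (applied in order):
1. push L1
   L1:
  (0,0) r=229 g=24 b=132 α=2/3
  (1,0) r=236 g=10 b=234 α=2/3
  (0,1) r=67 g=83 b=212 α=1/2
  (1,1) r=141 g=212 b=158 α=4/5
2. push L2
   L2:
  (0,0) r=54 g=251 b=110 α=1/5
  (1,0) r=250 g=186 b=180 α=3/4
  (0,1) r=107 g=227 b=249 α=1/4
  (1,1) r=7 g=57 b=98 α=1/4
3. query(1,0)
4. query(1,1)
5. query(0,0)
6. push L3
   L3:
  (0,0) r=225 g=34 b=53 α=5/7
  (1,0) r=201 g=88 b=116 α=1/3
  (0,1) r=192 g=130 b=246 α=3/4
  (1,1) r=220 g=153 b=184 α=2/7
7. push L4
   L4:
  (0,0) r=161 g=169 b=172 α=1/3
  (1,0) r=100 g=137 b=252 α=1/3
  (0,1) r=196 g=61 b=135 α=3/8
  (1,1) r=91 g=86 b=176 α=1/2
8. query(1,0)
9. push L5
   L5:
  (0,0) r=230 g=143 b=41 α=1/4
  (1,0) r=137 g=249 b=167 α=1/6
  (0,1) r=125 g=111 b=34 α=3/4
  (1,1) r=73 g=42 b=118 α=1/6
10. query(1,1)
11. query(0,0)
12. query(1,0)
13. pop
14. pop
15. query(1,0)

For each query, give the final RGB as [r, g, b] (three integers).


at x=1,y=0 over L1,L2:
L1 α=2/3: [472/3, 20/3, 156]
L2 α=3/4: [1361/6, 847/6, 174]
rounded: [227, 141, 174]

at x=1,y=1 over L1,L2:
L1 α=4/5: [564/5, 848/5, 632/5]
L2 α=1/4: [1727/20, 2829/20, 1193/10]
rounded: [86, 141, 119]

query (0,0) [L1,L2] — begin 0,0,0
L1 α=2/3: [458/3, 16, 88]
L2 α=1/5: [1994/15, 63, 462/5]
→ [133, 63, 92]

at x=1,y=0 over L1,L2,L3,L4:
+L1 (α=2/3) → [472/3, 20/3, 156]
+L2 (α=3/4) → [1361/6, 847/6, 174]
+L3 (α=1/3) → [1964/9, 1111/9, 464/3]
+L4 (α=1/3) → [4828/27, 3455/27, 1684/9]
rounded: [179, 128, 187]

(1,1) stack=L1,L2,L3,L4,L5; from [0,0,0]:
+L1 (α=4/5) → [564/5, 848/5, 632/5]
+L2 (α=1/4) → [1727/20, 2829/20, 1193/10]
+L3 (α=2/7) → [3487/28, 579/4, 1929/14]
+L4 (α=1/2) → [6035/56, 923/8, 4393/28]
+L5 (α=1/6) → [11421/112, 4951/48, 8423/56]
= [102, 103, 150]

query (0,0) [L1,L2,L3,L4,L5] — begin 0,0,0
after L1 α=2/3: [458/3, 16, 88]
after L2 α=1/5: [1994/15, 63, 462/5]
after L3 α=5/7: [20863/105, 296/7, 2249/35]
after L4 α=1/3: [58631/315, 1775/21, 3506/35]
after L5 α=1/4: [82781/420, 694/7, 11953/140]
→ [197, 99, 85]

at x=1,y=0 over L1,L2,L3,L4,L5:
after L1 α=2/3: [472/3, 20/3, 156]
after L2 α=3/4: [1361/6, 847/6, 174]
after L3 α=1/3: [1964/9, 1111/9, 464/3]
after L4 α=1/3: [4828/27, 3455/27, 1684/9]
after L5 α=1/6: [27839/162, 11999/81, 9923/54]
= [172, 148, 184]

(1,0) stack=L1,L2,L3; from [0,0,0]:
L1 α=2/3: [472/3, 20/3, 156]
L2 α=3/4: [1361/6, 847/6, 174]
L3 α=1/3: [1964/9, 1111/9, 464/3]
= [218, 123, 155]
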